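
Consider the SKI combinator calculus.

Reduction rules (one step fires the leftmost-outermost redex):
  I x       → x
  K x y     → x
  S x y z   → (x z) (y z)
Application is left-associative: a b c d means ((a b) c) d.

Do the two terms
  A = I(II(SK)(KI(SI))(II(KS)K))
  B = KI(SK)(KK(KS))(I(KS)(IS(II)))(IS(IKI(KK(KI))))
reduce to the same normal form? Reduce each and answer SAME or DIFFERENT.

Term A:
  start: I(II(SK)(KI(SI))(II(KS)K))
  →1  II(SK)(KI(SI))(II(KS)K)
  →2  I(SK)(KI(SI))(II(KS)K)
  →3  SK(KI(SI))(II(KS)K)
  →4  K(II(KS)K)(KI(SI)(II(KS)K))
  →5  II(KS)K
  →6  I(KS)K
  →7  KSK
  →8  S

Term B:
  start: KI(SK)(KK(KS))(I(KS)(IS(II)))(IS(IKI(KK(KI))))
  →1  I(KK(KS))(I(KS)(IS(II)))(IS(IKI(KK(KI))))
  →2  KK(KS)(I(KS)(IS(II)))(IS(IKI(KK(KI))))
  →3  K(I(KS)(IS(II)))(IS(IKI(KK(KI))))
  →4  I(KS)(IS(II))
  →5  KS(IS(II))
  →6  S

Answer: SAME — A ⇓ S, B ⇓ S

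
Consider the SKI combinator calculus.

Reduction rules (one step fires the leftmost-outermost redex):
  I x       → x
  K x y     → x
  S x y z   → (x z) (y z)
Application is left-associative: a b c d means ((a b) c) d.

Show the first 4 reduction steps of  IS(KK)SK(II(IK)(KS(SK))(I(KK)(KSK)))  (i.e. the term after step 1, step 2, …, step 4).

Answer: after 4 steps: SK

Derivation:
  start: IS(KK)SK(II(IK)(KS(SK))(I(KK)(KSK)))
  step 1: S(KK)SK(II(IK)(KS(SK))(I(KK)(KSK)))
  step 2: KKK(SK)(II(IK)(KS(SK))(I(KK)(KSK)))
  step 3: K(SK)(II(IK)(KS(SK))(I(KK)(KSK)))
  step 4: SK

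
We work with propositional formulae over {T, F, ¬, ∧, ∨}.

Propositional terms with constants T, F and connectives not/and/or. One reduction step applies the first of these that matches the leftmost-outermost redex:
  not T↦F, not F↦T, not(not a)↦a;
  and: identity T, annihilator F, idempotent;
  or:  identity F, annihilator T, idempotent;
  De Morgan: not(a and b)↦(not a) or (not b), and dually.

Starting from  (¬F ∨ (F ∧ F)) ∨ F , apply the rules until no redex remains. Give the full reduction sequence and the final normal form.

Answer: normal form = T  (in 3 steps)

Derivation:
  start: (¬F ∨ (F ∧ F)) ∨ F
  [1] ¬F ∨ (F ∧ F)
  [2] T ∨ (F ∧ F)
  [3] T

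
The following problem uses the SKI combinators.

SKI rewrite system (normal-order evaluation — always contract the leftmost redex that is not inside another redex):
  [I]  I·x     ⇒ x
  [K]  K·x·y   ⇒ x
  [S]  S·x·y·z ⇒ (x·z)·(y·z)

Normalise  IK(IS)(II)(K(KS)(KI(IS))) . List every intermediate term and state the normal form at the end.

  start: IK(IS)(II)(K(KS)(KI(IS)))
  step 1: K(IS)(II)(K(KS)(KI(IS)))
  step 2: IS(K(KS)(KI(IS)))
  step 3: S(K(KS)(KI(IS)))
  step 4: S(KS)

Answer: normal form = S(KS)  (in 4 steps)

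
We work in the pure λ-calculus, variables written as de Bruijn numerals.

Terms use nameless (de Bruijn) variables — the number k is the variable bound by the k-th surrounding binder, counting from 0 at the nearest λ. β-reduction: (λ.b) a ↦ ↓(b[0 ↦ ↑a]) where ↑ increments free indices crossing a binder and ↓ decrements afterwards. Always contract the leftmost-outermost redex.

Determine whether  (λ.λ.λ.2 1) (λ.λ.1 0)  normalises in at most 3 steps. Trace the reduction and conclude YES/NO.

Answer: YES — reaches normal form λ.λ.λ.2 0 in 2 ≤ 3 steps

Derivation:
  start: (λ.λ.λ.2 1) (λ.λ.1 0)
  [1] λ.λ.(λ.λ.1 0) 1
  [2] λ.λ.λ.2 0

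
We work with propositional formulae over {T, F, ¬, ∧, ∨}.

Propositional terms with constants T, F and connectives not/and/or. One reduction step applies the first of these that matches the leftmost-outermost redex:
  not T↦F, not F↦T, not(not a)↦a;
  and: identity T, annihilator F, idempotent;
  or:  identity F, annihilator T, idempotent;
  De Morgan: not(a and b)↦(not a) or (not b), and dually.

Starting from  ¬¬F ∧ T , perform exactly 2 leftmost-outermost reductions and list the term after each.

Answer: after 2 steps: F

Working:
  start: ¬¬F ∧ T
  [1] ¬¬F
  [2] F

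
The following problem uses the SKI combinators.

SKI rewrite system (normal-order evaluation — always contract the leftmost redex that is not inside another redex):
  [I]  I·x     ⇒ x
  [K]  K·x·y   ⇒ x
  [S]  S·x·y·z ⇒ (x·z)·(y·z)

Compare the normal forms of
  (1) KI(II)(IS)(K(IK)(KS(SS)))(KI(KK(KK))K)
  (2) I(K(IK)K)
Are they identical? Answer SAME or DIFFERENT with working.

Answer: DIFFERENT — A ⇓ SKK, B ⇓ K

Reduction:
Term A:
  start: KI(II)(IS)(K(IK)(KS(SS)))(KI(KK(KK))K)
  step 1: I(IS)(K(IK)(KS(SS)))(KI(KK(KK))K)
  step 2: IS(K(IK)(KS(SS)))(KI(KK(KK))K)
  step 3: S(K(IK)(KS(SS)))(KI(KK(KK))K)
  step 4: S(IK)(KI(KK(KK))K)
  step 5: SK(KI(KK(KK))K)
  step 6: SK(IK)
  step 7: SKK

Term B:
  start: I(K(IK)K)
  step 1: K(IK)K
  step 2: IK
  step 3: K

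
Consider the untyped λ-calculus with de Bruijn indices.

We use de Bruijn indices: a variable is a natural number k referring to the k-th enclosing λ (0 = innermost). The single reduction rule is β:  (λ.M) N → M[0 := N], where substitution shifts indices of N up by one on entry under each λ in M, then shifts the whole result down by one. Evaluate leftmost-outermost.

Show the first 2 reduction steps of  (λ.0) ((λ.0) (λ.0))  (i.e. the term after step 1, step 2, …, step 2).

  start: (λ.0) ((λ.0) (λ.0))
  [1] (λ.0) (λ.0)
  [2] λ.0

Answer: after 2 steps: λ.0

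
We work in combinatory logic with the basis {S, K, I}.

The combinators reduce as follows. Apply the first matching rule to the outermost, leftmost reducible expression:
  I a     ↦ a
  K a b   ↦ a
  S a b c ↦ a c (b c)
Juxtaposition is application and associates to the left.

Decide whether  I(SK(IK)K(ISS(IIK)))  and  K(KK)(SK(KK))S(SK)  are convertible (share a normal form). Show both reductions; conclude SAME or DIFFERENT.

Answer: DIFFERENT — A ⇓ K(SSK), B ⇓ K(SK)

Reduction:
Term A:
  start: I(SK(IK)K(ISS(IIK)))
  [1] SK(IK)K(ISS(IIK))
  [2] KK(IKK)(ISS(IIK))
  [3] K(ISS(IIK))
  [4] K(SS(IIK))
  [5] K(SS(IK))
  [6] K(SSK)

Term B:
  start: K(KK)(SK(KK))S(SK)
  [1] KKS(SK)
  [2] K(SK)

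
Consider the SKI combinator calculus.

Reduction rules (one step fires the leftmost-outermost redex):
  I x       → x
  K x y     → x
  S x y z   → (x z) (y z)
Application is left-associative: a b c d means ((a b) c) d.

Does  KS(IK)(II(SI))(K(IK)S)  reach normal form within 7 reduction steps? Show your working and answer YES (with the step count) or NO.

  start: KS(IK)(II(SI))(K(IK)S)
  [1] S(II(SI))(K(IK)S)
  [2] S(I(SI))(K(IK)S)
  [3] S(SI)(K(IK)S)
  [4] S(SI)(IK)
  [5] S(SI)K

Answer: YES — reaches normal form S(SI)K in 5 ≤ 7 steps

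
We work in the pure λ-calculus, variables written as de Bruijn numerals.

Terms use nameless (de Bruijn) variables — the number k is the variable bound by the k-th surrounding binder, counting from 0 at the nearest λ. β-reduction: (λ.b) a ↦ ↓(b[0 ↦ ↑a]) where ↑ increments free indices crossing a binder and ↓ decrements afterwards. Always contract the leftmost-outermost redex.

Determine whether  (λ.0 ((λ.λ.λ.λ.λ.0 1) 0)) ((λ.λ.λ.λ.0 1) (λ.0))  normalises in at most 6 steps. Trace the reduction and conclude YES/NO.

Answer: YES — reaches normal form λ.λ.0 1 in 3 ≤ 6 steps

Derivation:
  start: (λ.0 ((λ.λ.λ.λ.λ.0 1) 0)) ((λ.λ.λ.λ.0 1) (λ.0))
  [1] (λ.λ.λ.λ.0 1) (λ.0) ((λ.λ.λ.λ.λ.0 1) ((λ.λ.λ.λ.0 1) (λ.0)))
  [2] (λ.λ.λ.0 1) ((λ.λ.λ.λ.λ.0 1) ((λ.λ.λ.λ.0 1) (λ.0)))
  [3] λ.λ.0 1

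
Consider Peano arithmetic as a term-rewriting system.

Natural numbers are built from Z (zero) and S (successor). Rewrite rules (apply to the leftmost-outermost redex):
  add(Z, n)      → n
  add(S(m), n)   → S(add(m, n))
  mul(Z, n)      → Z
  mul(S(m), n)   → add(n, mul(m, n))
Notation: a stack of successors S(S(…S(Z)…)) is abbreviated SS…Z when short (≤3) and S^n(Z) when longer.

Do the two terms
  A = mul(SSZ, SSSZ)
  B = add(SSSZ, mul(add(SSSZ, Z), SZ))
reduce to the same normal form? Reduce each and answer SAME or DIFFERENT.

Answer: SAME — A ⇓ S^6(Z), B ⇓ S^6(Z)

Reduction:
Term A:
  start: mul(SSZ, SSSZ)
  →1  add(SSSZ, mul(SZ, SSSZ))
  →2  S(add(SSZ, mul(SZ, SSSZ)))
  →3  S(S(add(SZ, mul(SZ, SSSZ))))
  →4  S(S(S(add(Z, mul(SZ, SSSZ)))))
  →5  S(S(S(mul(SZ, SSSZ))))
  →6  S(S(S(add(SSSZ, mul(Z, SSSZ)))))
  →7  S(S(S(S(add(SSZ, mul(Z, SSSZ))))))
  →8  S(S(S(S(S(add(SZ, mul(Z, SSSZ)))))))
  →9  S(S(S(S(S(S(add(Z, mul(Z, SSSZ))))))))
  →10  S(S(S(S(S(S(mul(Z, SSSZ)))))))
  →11  S^6(Z)

Term B:
  start: add(SSSZ, mul(add(SSSZ, Z), SZ))
  →1  S(add(SSZ, mul(add(SSSZ, Z), SZ)))
  →2  S(S(add(SZ, mul(add(SSSZ, Z), SZ))))
  →3  S(S(S(add(Z, mul(add(SSSZ, Z), SZ)))))
  →4  S(S(S(mul(add(SSSZ, Z), SZ))))
  →5  S(S(S(mul(S(add(SSZ, Z)), SZ))))
  →6  S(S(S(add(SZ, mul(add(SSZ, Z), SZ)))))
  →7  S(S(S(S(add(Z, mul(add(SSZ, Z), SZ))))))
  →8  S(S(S(S(mul(add(SSZ, Z), SZ)))))
  →9  S(S(S(S(mul(S(add(SZ, Z)), SZ)))))
  →10  S(S(S(S(add(SZ, mul(add(SZ, Z), SZ))))))
  →11  S(S(S(S(S(add(Z, mul(add(SZ, Z), SZ)))))))
  →12  S(S(S(S(S(mul(add(SZ, Z), SZ))))))
  →13  S(S(S(S(S(mul(S(add(Z, Z)), SZ))))))
  →14  S(S(S(S(S(add(SZ, mul(add(Z, Z), SZ)))))))
  →15  S(S(S(S(S(S(add(Z, mul(add(Z, Z), SZ))))))))
  →16  S(S(S(S(S(S(mul(add(Z, Z), SZ)))))))
  →17  S(S(S(S(S(S(mul(Z, SZ)))))))
  →18  S^6(Z)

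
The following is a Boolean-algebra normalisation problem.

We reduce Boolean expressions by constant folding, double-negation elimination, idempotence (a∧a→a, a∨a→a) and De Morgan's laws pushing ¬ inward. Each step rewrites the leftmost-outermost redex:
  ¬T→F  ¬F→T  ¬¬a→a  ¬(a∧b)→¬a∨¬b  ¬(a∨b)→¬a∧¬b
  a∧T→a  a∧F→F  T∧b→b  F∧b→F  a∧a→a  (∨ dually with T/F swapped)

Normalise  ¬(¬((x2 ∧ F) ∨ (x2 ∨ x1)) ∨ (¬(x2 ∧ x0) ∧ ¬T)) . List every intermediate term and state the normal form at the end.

  start: ¬(¬((x2 ∧ F) ∨ (x2 ∨ x1)) ∨ (¬(x2 ∧ x0) ∧ ¬T))
  [1] ¬¬((x2 ∧ F) ∨ (x2 ∨ x1)) ∧ ¬(¬(x2 ∧ x0) ∧ ¬T)
  [2] ((x2 ∧ F) ∨ (x2 ∨ x1)) ∧ ¬(¬(x2 ∧ x0) ∧ ¬T)
  [3] (F ∨ (x2 ∨ x1)) ∧ ¬(¬(x2 ∧ x0) ∧ ¬T)
  [4] (x2 ∨ x1) ∧ ¬(¬(x2 ∧ x0) ∧ ¬T)
  [5] (x2 ∨ x1) ∧ (¬¬(x2 ∧ x0) ∨ ¬¬T)
  [6] (x2 ∨ x1) ∧ ((x2 ∧ x0) ∨ ¬¬T)
  [7] (x2 ∨ x1) ∧ ((x2 ∧ x0) ∨ T)
  [8] (x2 ∨ x1) ∧ T
  [9] x2 ∨ x1

Answer: normal form = x2 ∨ x1  (in 9 steps)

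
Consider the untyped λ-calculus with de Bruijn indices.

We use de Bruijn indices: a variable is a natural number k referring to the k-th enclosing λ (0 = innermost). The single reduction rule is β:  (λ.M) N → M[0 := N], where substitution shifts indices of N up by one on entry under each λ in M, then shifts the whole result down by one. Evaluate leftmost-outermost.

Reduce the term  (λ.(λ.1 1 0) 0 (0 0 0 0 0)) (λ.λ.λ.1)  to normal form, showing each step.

Answer: normal form = λ.λ.λ.1  (in 5 steps)

Reduction:
  start: (λ.(λ.1 1 0) 0 (0 0 0 0 0)) (λ.λ.λ.1)
  step 1: (λ.(λ.λ.λ.1) (λ.λ.λ.1) 0) (λ.λ.λ.1) ((λ.λ.λ.1) (λ.λ.λ.1) (λ.λ.λ.1) (λ.λ.λ.1) (λ.λ.λ.1))
  step 2: (λ.λ.λ.1) (λ.λ.λ.1) (λ.λ.λ.1) ((λ.λ.λ.1) (λ.λ.λ.1) (λ.λ.λ.1) (λ.λ.λ.1) (λ.λ.λ.1))
  step 3: (λ.λ.1) (λ.λ.λ.1) ((λ.λ.λ.1) (λ.λ.λ.1) (λ.λ.λ.1) (λ.λ.λ.1) (λ.λ.λ.1))
  step 4: (λ.λ.λ.λ.1) ((λ.λ.λ.1) (λ.λ.λ.1) (λ.λ.λ.1) (λ.λ.λ.1) (λ.λ.λ.1))
  step 5: λ.λ.λ.1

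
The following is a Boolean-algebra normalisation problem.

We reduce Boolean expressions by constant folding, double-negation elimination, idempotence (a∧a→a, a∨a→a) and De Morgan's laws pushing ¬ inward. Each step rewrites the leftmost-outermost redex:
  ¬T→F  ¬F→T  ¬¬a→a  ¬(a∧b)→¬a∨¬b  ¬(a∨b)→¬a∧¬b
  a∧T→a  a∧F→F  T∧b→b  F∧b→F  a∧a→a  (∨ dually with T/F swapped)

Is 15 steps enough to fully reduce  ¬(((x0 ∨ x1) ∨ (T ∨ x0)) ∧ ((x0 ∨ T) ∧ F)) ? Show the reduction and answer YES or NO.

Answer: YES — reaches normal form T in 14 ≤ 15 steps

Derivation:
  start: ¬(((x0 ∨ x1) ∨ (T ∨ x0)) ∧ ((x0 ∨ T) ∧ F))
  →1  ¬((x0 ∨ x1) ∨ (T ∨ x0)) ∨ ¬((x0 ∨ T) ∧ F)
  →2  (¬(x0 ∨ x1) ∧ ¬(T ∨ x0)) ∨ ¬((x0 ∨ T) ∧ F)
  →3  ((¬x0 ∧ ¬x1) ∧ ¬(T ∨ x0)) ∨ ¬((x0 ∨ T) ∧ F)
  →4  ((¬x0 ∧ ¬x1) ∧ (¬T ∧ ¬x0)) ∨ ¬((x0 ∨ T) ∧ F)
  →5  ((¬x0 ∧ ¬x1) ∧ (F ∧ ¬x0)) ∨ ¬((x0 ∨ T) ∧ F)
  →6  ((¬x0 ∧ ¬x1) ∧ F) ∨ ¬((x0 ∨ T) ∧ F)
  →7  F ∨ ¬((x0 ∨ T) ∧ F)
  →8  ¬((x0 ∨ T) ∧ F)
  →9  ¬(x0 ∨ T) ∨ ¬F
  →10  (¬x0 ∧ ¬T) ∨ ¬F
  →11  (¬x0 ∧ F) ∨ ¬F
  →12  F ∨ ¬F
  →13  ¬F
  →14  T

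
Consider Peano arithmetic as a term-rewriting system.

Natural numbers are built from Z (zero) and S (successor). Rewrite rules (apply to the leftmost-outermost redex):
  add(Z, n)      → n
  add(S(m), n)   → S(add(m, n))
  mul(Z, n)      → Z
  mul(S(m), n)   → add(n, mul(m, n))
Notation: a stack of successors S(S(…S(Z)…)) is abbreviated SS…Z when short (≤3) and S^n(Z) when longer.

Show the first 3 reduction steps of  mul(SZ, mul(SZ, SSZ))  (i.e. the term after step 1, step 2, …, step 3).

Answer: after 3 steps: add(S(add(SZ, mul(Z, SSZ))), mul(Z, mul(SZ, SSZ)))

Derivation:
  start: mul(SZ, mul(SZ, SSZ))
  [1] add(mul(SZ, SSZ), mul(Z, mul(SZ, SSZ)))
  [2] add(add(SSZ, mul(Z, SSZ)), mul(Z, mul(SZ, SSZ)))
  [3] add(S(add(SZ, mul(Z, SSZ))), mul(Z, mul(SZ, SSZ)))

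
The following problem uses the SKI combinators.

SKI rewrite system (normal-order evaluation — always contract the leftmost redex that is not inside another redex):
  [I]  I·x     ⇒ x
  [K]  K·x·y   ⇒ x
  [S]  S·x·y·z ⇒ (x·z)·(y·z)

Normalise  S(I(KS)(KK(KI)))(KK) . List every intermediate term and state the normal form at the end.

Answer: normal form = SS(KK)  (in 2 steps)

Reduction:
  start: S(I(KS)(KK(KI)))(KK)
  [1] S(KS(KK(KI)))(KK)
  [2] SS(KK)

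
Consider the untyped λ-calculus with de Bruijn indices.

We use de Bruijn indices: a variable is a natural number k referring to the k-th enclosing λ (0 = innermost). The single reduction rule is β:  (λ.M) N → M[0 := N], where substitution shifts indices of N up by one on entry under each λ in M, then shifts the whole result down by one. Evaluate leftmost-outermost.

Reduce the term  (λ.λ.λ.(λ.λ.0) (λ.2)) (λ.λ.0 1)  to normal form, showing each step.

  start: (λ.λ.λ.(λ.λ.0) (λ.2)) (λ.λ.0 1)
  step 1: λ.λ.(λ.λ.0) (λ.2)
  step 2: λ.λ.λ.0

Answer: normal form = λ.λ.λ.0  (in 2 steps)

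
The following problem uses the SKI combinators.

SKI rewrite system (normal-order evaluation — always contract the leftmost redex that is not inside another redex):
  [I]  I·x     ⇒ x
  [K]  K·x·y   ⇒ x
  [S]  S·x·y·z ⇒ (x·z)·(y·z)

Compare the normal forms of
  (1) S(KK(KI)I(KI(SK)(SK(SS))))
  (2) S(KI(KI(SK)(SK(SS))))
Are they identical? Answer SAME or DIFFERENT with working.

Term A:
  start: S(KK(KI)I(KI(SK)(SK(SS))))
  step 1: S(KI(KI(SK)(SK(SS))))
  step 2: SI

Term B:
  start: S(KI(KI(SK)(SK(SS))))
  step 1: SI

Answer: SAME — A ⇓ SI, B ⇓ SI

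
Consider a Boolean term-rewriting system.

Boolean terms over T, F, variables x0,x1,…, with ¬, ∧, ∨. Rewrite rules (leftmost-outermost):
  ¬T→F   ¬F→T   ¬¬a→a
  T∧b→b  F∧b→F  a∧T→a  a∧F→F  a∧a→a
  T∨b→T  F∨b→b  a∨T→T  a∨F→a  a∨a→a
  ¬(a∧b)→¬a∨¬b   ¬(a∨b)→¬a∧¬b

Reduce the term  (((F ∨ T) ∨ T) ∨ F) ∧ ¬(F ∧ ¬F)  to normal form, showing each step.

Answer: normal form = T  (in 6 steps)

Derivation:
  start: (((F ∨ T) ∨ T) ∨ F) ∧ ¬(F ∧ ¬F)
  [1] ((F ∨ T) ∨ T) ∧ ¬(F ∧ ¬F)
  [2] T ∧ ¬(F ∧ ¬F)
  [3] ¬(F ∧ ¬F)
  [4] ¬F ∨ ¬¬F
  [5] T ∨ ¬¬F
  [6] T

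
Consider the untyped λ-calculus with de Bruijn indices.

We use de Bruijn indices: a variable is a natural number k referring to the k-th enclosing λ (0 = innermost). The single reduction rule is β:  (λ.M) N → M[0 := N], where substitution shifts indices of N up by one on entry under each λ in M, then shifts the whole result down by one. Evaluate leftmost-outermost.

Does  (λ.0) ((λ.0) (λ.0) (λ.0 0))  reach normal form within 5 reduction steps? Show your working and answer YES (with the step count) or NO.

Answer: YES — reaches normal form λ.0 0 in 3 ≤ 5 steps

Reduction:
  start: (λ.0) ((λ.0) (λ.0) (λ.0 0))
  →1  (λ.0) (λ.0) (λ.0 0)
  →2  (λ.0) (λ.0 0)
  →3  λ.0 0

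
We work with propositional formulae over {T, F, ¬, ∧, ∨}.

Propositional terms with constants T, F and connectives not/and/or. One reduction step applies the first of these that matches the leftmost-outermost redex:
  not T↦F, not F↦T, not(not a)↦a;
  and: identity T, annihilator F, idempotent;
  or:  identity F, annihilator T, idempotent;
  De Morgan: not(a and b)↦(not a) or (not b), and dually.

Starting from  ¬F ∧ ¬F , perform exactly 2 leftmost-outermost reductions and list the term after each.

  start: ¬F ∧ ¬F
  [1] ¬F
  [2] T

Answer: after 2 steps: T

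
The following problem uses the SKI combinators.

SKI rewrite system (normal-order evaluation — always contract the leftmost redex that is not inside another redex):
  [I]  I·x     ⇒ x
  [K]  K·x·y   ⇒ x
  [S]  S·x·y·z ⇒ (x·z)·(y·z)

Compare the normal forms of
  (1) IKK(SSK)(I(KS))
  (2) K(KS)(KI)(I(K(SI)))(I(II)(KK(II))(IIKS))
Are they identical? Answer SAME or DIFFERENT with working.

Term A:
  start: IKK(SSK)(I(KS))
  [1] KK(SSK)(I(KS))
  [2] K(I(KS))
  [3] K(KS)

Term B:
  start: K(KS)(KI)(I(K(SI)))(I(II)(KK(II))(IIKS))
  [1] KS(I(K(SI)))(I(II)(KK(II))(IIKS))
  [2] S(I(II)(KK(II))(IIKS))
  [3] S(II(KK(II))(IIKS))
  [4] S(I(KK(II))(IIKS))
  [5] S(KK(II)(IIKS))
  [6] S(K(IIKS))
  [7] S(K(IKS))
  [8] S(K(KS))

Answer: DIFFERENT — A ⇓ K(KS), B ⇓ S(K(KS))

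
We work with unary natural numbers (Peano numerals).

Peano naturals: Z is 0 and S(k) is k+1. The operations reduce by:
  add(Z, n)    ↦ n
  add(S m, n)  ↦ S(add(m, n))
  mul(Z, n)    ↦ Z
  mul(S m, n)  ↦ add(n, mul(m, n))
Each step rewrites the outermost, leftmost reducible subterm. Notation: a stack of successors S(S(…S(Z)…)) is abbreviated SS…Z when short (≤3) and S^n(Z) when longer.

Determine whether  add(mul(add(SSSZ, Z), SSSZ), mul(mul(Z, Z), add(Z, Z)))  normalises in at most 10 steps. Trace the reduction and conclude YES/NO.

  start: add(mul(add(SSSZ, Z), SSSZ), mul(mul(Z, Z), add(Z, Z)))
  [1] add(mul(S(add(SSZ, Z)), SSSZ), mul(mul(Z, Z), add(Z, Z)))
  [2] add(add(SSSZ, mul(add(SSZ, Z), SSSZ)), mul(mul(Z, Z), add(Z, Z)))
  [3] add(S(add(SSZ, mul(add(SSZ, Z), SSSZ))), mul(mul(Z, Z), add(Z, Z)))
  [4] S(add(add(SSZ, mul(add(SSZ, Z), SSSZ)), mul(mul(Z, Z), add(Z, Z))))
  [5] S(add(S(add(SZ, mul(add(SSZ, Z), SSSZ))), mul(mul(Z, Z), add(Z, Z))))
  [6] S(S(add(add(SZ, mul(add(SSZ, Z), SSSZ)), mul(mul(Z, Z), add(Z, Z)))))
  [7] S(S(add(S(add(Z, mul(add(SSZ, Z), SSSZ))), mul(mul(Z, Z), add(Z, Z)))))
  [8] S(S(S(add(add(Z, mul(add(SSZ, Z), SSSZ)), mul(mul(Z, Z), add(Z, Z))))))
  [9] S(S(S(add(mul(add(SSZ, Z), SSSZ), mul(mul(Z, Z), add(Z, Z))))))
  [10] S(S(S(add(mul(S(add(SZ, Z)), SSSZ), mul(mul(Z, Z), add(Z, Z))))))

Answer: NO — after 10 steps the term is S(S(S(add(mul(S(add(SZ, Z)), SSSZ), mul(mul(Z, Z), add(Z, Z)))))), not yet normal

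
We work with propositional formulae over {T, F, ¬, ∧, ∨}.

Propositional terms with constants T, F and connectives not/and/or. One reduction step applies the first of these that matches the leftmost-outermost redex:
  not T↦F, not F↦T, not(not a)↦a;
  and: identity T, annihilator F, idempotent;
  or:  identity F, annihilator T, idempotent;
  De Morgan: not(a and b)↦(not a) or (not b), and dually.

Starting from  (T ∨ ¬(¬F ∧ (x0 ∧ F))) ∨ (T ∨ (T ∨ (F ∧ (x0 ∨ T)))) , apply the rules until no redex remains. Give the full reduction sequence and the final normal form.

Answer: normal form = T  (in 2 steps)

Reduction:
  start: (T ∨ ¬(¬F ∧ (x0 ∧ F))) ∨ (T ∨ (T ∨ (F ∧ (x0 ∨ T))))
  →1  T ∨ (T ∨ (T ∨ (F ∧ (x0 ∨ T))))
  →2  T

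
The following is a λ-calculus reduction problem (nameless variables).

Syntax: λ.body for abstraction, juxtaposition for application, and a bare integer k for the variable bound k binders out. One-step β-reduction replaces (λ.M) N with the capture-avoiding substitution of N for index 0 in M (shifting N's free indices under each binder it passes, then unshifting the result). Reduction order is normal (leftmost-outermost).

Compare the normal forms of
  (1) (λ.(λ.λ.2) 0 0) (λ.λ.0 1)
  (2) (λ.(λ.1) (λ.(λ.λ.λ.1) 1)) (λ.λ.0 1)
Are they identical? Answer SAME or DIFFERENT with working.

Term A:
  start: (λ.(λ.λ.2) 0 0) (λ.λ.0 1)
  [1] (λ.λ.λ.λ.0 1) (λ.λ.0 1) (λ.λ.0 1)
  [2] (λ.λ.λ.0 1) (λ.λ.0 1)
  [3] λ.λ.0 1

Term B:
  start: (λ.(λ.1) (λ.(λ.λ.λ.1) 1)) (λ.λ.0 1)
  [1] (λ.λ.λ.0 1) (λ.(λ.λ.λ.1) (λ.λ.0 1))
  [2] λ.λ.0 1

Answer: SAME — A ⇓ λ.λ.0 1, B ⇓ λ.λ.0 1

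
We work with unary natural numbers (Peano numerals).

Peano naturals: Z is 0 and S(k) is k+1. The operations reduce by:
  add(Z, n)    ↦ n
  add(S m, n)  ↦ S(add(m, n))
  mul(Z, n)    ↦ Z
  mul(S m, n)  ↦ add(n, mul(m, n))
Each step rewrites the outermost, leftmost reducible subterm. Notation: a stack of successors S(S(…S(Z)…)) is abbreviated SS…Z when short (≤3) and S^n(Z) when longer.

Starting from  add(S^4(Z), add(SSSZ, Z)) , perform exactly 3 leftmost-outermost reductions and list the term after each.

Answer: after 3 steps: S(S(S(add(SZ, add(SSSZ, Z)))))

Working:
  start: add(S^4(Z), add(SSSZ, Z))
  →1  S(add(SSSZ, add(SSSZ, Z)))
  →2  S(S(add(SSZ, add(SSSZ, Z))))
  →3  S(S(S(add(SZ, add(SSSZ, Z)))))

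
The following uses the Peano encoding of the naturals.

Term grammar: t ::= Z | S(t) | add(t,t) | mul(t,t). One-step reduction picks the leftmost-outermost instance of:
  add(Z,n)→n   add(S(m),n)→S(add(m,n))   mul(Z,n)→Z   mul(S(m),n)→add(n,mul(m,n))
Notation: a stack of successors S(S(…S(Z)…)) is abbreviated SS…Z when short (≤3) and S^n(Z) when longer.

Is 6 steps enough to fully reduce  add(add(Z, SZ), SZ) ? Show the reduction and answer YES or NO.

  start: add(add(Z, SZ), SZ)
  step 1: add(SZ, SZ)
  step 2: S(add(Z, SZ))
  step 3: SSZ

Answer: YES — reaches normal form SSZ in 3 ≤ 6 steps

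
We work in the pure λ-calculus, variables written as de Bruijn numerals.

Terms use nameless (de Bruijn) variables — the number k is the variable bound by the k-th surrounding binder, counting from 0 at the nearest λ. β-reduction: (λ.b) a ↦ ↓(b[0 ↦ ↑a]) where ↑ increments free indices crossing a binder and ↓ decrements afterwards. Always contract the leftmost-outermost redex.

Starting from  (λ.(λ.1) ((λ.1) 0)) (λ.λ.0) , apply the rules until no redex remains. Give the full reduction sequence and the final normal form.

  start: (λ.(λ.1) ((λ.1) 0)) (λ.λ.0)
  [1] (λ.λ.λ.0) ((λ.λ.λ.0) (λ.λ.0))
  [2] λ.λ.0

Answer: normal form = λ.λ.0  (in 2 steps)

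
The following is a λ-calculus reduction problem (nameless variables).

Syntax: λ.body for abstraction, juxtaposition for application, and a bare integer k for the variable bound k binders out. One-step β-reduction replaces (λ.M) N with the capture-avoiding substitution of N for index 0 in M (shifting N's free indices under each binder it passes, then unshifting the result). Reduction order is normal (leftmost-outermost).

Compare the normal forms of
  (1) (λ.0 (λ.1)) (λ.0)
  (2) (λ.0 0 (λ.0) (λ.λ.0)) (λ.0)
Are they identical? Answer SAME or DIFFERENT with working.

Term A:
  start: (λ.0 (λ.1)) (λ.0)
  step 1: (λ.0) (λ.λ.0)
  step 2: λ.λ.0

Term B:
  start: (λ.0 0 (λ.0) (λ.λ.0)) (λ.0)
  step 1: (λ.0) (λ.0) (λ.0) (λ.λ.0)
  step 2: (λ.0) (λ.0) (λ.λ.0)
  step 3: (λ.0) (λ.λ.0)
  step 4: λ.λ.0

Answer: SAME — A ⇓ λ.λ.0, B ⇓ λ.λ.0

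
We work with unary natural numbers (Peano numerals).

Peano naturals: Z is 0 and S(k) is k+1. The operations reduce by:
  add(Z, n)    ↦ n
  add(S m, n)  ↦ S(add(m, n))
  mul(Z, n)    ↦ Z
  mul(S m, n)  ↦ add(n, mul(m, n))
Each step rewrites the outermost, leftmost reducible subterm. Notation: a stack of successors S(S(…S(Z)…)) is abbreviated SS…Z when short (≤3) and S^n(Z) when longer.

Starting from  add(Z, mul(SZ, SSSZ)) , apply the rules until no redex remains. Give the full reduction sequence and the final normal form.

  start: add(Z, mul(SZ, SSSZ))
  →1  mul(SZ, SSSZ)
  →2  add(SSSZ, mul(Z, SSSZ))
  →3  S(add(SSZ, mul(Z, SSSZ)))
  →4  S(S(add(SZ, mul(Z, SSSZ))))
  →5  S(S(S(add(Z, mul(Z, SSSZ)))))
  →6  S(S(S(mul(Z, SSSZ))))
  →7  SSSZ

Answer: normal form = SSSZ  (in 7 steps)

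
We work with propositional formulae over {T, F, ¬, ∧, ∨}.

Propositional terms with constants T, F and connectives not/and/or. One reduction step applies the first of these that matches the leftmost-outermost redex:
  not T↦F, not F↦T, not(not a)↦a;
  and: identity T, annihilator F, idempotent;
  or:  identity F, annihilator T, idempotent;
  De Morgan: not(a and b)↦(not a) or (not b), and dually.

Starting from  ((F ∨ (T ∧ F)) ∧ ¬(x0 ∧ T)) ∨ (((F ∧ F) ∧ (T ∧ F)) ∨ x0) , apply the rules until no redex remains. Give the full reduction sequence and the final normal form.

Answer: normal form = x0  (in 7 steps)

Derivation:
  start: ((F ∨ (T ∧ F)) ∧ ¬(x0 ∧ T)) ∨ (((F ∧ F) ∧ (T ∧ F)) ∨ x0)
  [1] ((T ∧ F) ∧ ¬(x0 ∧ T)) ∨ (((F ∧ F) ∧ (T ∧ F)) ∨ x0)
  [2] (F ∧ ¬(x0 ∧ T)) ∨ (((F ∧ F) ∧ (T ∧ F)) ∨ x0)
  [3] F ∨ (((F ∧ F) ∧ (T ∧ F)) ∨ x0)
  [4] ((F ∧ F) ∧ (T ∧ F)) ∨ x0
  [5] (F ∧ (T ∧ F)) ∨ x0
  [6] F ∨ x0
  [7] x0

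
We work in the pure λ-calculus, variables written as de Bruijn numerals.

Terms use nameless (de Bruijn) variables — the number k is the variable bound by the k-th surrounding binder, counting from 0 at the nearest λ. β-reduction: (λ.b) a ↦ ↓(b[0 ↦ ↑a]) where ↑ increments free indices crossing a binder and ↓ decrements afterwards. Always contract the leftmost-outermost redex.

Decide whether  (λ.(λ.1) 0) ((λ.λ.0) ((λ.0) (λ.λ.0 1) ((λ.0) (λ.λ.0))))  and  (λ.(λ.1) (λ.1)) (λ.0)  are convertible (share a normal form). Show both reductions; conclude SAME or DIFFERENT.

Term A:
  start: (λ.(λ.1) 0) ((λ.λ.0) ((λ.0) (λ.λ.0 1) ((λ.0) (λ.λ.0))))
  →1  (λ.(λ.λ.0) ((λ.0) (λ.λ.0 1) ((λ.0) (λ.λ.0)))) ((λ.λ.0) ((λ.0) (λ.λ.0 1) ((λ.0) (λ.λ.0))))
  →2  (λ.λ.0) ((λ.0) (λ.λ.0 1) ((λ.0) (λ.λ.0)))
  →3  λ.0

Term B:
  start: (λ.(λ.1) (λ.1)) (λ.0)
  →1  (λ.λ.0) (λ.λ.0)
  →2  λ.0

Answer: SAME — A ⇓ λ.0, B ⇓ λ.0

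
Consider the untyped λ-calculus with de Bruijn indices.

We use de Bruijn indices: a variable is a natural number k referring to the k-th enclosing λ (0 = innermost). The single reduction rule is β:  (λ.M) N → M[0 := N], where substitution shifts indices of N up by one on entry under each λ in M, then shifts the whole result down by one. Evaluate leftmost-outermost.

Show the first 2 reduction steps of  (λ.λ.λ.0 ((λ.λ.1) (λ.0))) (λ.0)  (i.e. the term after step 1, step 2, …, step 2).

  start: (λ.λ.λ.0 ((λ.λ.1) (λ.0))) (λ.0)
  [1] λ.λ.0 ((λ.λ.1) (λ.0))
  [2] λ.λ.0 (λ.λ.0)

Answer: after 2 steps: λ.λ.0 (λ.λ.0)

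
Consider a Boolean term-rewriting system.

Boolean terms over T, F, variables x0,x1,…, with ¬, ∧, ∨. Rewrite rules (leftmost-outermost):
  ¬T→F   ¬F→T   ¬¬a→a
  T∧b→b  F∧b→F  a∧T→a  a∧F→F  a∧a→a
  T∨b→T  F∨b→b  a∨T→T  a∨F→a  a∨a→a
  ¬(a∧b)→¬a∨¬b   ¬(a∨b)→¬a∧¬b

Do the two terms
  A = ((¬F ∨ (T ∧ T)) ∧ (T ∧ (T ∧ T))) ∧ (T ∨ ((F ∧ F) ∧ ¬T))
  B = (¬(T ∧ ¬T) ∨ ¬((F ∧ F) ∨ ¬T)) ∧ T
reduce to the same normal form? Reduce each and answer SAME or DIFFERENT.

Answer: SAME — A ⇓ T, B ⇓ T

Reduction:
Term A:
  start: ((¬F ∨ (T ∧ T)) ∧ (T ∧ (T ∧ T))) ∧ (T ∨ ((F ∧ F) ∧ ¬T))
  step 1: ((T ∨ (T ∧ T)) ∧ (T ∧ (T ∧ T))) ∧ (T ∨ ((F ∧ F) ∧ ¬T))
  step 2: (T ∧ (T ∧ (T ∧ T))) ∧ (T ∨ ((F ∧ F) ∧ ¬T))
  step 3: (T ∧ (T ∧ T)) ∧ (T ∨ ((F ∧ F) ∧ ¬T))
  step 4: (T ∧ T) ∧ (T ∨ ((F ∧ F) ∧ ¬T))
  step 5: T ∧ (T ∨ ((F ∧ F) ∧ ¬T))
  step 6: T ∨ ((F ∧ F) ∧ ¬T)
  step 7: T

Term B:
  start: (¬(T ∧ ¬T) ∨ ¬((F ∧ F) ∨ ¬T)) ∧ T
  step 1: ¬(T ∧ ¬T) ∨ ¬((F ∧ F) ∨ ¬T)
  step 2: (¬T ∨ ¬¬T) ∨ ¬((F ∧ F) ∨ ¬T)
  step 3: (F ∨ ¬¬T) ∨ ¬((F ∧ F) ∨ ¬T)
  step 4: ¬¬T ∨ ¬((F ∧ F) ∨ ¬T)
  step 5: T ∨ ¬((F ∧ F) ∨ ¬T)
  step 6: T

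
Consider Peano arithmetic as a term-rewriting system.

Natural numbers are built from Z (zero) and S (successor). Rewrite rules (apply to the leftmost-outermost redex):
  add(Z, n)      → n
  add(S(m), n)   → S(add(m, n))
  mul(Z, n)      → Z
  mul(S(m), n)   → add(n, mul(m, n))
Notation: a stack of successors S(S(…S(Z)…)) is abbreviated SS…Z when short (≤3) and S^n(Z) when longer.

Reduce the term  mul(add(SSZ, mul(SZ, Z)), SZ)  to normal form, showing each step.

Answer: normal form = SSZ  (in 13 steps)

Reduction:
  start: mul(add(SSZ, mul(SZ, Z)), SZ)
  [1] mul(S(add(SZ, mul(SZ, Z))), SZ)
  [2] add(SZ, mul(add(SZ, mul(SZ, Z)), SZ))
  [3] S(add(Z, mul(add(SZ, mul(SZ, Z)), SZ)))
  [4] S(mul(add(SZ, mul(SZ, Z)), SZ))
  [5] S(mul(S(add(Z, mul(SZ, Z))), SZ))
  [6] S(add(SZ, mul(add(Z, mul(SZ, Z)), SZ)))
  [7] S(S(add(Z, mul(add(Z, mul(SZ, Z)), SZ))))
  [8] S(S(mul(add(Z, mul(SZ, Z)), SZ)))
  [9] S(S(mul(mul(SZ, Z), SZ)))
  [10] S(S(mul(add(Z, mul(Z, Z)), SZ)))
  [11] S(S(mul(mul(Z, Z), SZ)))
  [12] S(S(mul(Z, SZ)))
  [13] SSZ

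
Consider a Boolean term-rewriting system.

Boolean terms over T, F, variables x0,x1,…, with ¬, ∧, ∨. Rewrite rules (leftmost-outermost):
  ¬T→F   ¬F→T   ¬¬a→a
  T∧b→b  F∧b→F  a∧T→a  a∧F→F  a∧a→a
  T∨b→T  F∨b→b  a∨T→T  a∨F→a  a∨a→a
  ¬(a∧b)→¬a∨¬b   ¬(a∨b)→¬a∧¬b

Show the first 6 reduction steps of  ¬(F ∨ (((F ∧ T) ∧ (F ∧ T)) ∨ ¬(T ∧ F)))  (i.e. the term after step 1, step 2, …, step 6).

Answer: after 6 steps: ¬(F ∧ T) ∧ ¬¬(T ∧ F)

Reduction:
  start: ¬(F ∨ (((F ∧ T) ∧ (F ∧ T)) ∨ ¬(T ∧ F)))
  step 1: ¬F ∧ ¬(((F ∧ T) ∧ (F ∧ T)) ∨ ¬(T ∧ F))
  step 2: T ∧ ¬(((F ∧ T) ∧ (F ∧ T)) ∨ ¬(T ∧ F))
  step 3: ¬(((F ∧ T) ∧ (F ∧ T)) ∨ ¬(T ∧ F))
  step 4: ¬((F ∧ T) ∧ (F ∧ T)) ∧ ¬¬(T ∧ F)
  step 5: (¬(F ∧ T) ∨ ¬(F ∧ T)) ∧ ¬¬(T ∧ F)
  step 6: ¬(F ∧ T) ∧ ¬¬(T ∧ F)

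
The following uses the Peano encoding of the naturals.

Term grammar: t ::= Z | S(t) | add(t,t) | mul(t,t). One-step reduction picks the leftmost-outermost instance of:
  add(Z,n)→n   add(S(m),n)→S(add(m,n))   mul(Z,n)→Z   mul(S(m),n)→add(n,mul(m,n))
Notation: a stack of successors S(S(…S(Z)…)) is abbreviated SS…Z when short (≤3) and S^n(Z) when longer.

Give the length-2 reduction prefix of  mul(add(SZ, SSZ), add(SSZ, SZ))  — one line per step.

  start: mul(add(SZ, SSZ), add(SSZ, SZ))
  [1] mul(S(add(Z, SSZ)), add(SSZ, SZ))
  [2] add(add(SSZ, SZ), mul(add(Z, SSZ), add(SSZ, SZ)))

Answer: after 2 steps: add(add(SSZ, SZ), mul(add(Z, SSZ), add(SSZ, SZ)))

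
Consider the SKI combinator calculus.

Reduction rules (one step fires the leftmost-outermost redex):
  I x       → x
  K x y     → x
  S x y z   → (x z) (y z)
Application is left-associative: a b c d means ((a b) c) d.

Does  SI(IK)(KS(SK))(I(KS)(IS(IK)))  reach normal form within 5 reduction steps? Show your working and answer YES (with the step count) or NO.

Answer: NO — after 5 steps the term is S(KS)(I(KS)(IS(IK))), not yet normal

Derivation:
  start: SI(IK)(KS(SK))(I(KS)(IS(IK)))
  step 1: I(KS(SK))(IK(KS(SK)))(I(KS)(IS(IK)))
  step 2: KS(SK)(IK(KS(SK)))(I(KS)(IS(IK)))
  step 3: S(IK(KS(SK)))(I(KS)(IS(IK)))
  step 4: S(K(KS(SK)))(I(KS)(IS(IK)))
  step 5: S(KS)(I(KS)(IS(IK)))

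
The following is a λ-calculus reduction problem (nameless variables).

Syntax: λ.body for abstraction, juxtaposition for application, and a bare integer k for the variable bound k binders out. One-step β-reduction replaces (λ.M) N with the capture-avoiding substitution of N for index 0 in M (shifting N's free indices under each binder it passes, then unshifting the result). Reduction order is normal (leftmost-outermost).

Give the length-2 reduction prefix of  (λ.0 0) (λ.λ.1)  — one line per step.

Answer: after 2 steps: λ.λ.λ.1

Derivation:
  start: (λ.0 0) (λ.λ.1)
  →1  (λ.λ.1) (λ.λ.1)
  →2  λ.λ.λ.1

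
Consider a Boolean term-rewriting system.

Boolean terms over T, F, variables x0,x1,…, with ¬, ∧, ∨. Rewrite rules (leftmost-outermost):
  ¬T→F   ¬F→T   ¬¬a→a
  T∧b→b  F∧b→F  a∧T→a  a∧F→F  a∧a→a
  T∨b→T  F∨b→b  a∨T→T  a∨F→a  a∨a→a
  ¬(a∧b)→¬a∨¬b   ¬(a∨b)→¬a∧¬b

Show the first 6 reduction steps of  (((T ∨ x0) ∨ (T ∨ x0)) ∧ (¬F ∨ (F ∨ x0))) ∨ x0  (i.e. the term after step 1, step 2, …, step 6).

Answer: after 6 steps: T

Derivation:
  start: (((T ∨ x0) ∨ (T ∨ x0)) ∧ (¬F ∨ (F ∨ x0))) ∨ x0
  [1] ((T ∨ x0) ∧ (¬F ∨ (F ∨ x0))) ∨ x0
  [2] (T ∧ (¬F ∨ (F ∨ x0))) ∨ x0
  [3] (¬F ∨ (F ∨ x0)) ∨ x0
  [4] (T ∨ (F ∨ x0)) ∨ x0
  [5] T ∨ x0
  [6] T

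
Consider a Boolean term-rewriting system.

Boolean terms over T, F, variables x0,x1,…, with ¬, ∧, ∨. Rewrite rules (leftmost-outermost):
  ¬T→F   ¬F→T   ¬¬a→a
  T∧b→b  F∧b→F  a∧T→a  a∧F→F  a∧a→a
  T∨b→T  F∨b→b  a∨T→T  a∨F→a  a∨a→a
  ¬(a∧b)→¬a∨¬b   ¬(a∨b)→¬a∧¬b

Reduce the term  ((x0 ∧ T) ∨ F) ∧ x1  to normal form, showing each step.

  start: ((x0 ∧ T) ∨ F) ∧ x1
  step 1: (x0 ∧ T) ∧ x1
  step 2: x0 ∧ x1

Answer: normal form = x0 ∧ x1  (in 2 steps)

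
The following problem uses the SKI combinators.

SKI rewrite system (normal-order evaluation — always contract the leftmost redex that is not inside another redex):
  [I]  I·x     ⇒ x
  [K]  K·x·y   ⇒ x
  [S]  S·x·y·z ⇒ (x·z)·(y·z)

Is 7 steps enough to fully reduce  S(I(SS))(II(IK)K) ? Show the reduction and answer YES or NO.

Answer: YES — reaches normal form S(SS)(KK) in 4 ≤ 7 steps

Derivation:
  start: S(I(SS))(II(IK)K)
  [1] S(SS)(II(IK)K)
  [2] S(SS)(I(IK)K)
  [3] S(SS)(IKK)
  [4] S(SS)(KK)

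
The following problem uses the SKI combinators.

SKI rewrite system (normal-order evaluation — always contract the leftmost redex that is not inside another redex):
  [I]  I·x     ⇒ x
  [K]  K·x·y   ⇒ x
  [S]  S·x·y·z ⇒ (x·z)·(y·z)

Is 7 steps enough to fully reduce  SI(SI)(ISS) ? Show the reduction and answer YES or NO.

Answer: YES — reaches normal form SS(SI(SS)) in 4 ≤ 7 steps

Working:
  start: SI(SI)(ISS)
  step 1: I(ISS)(SI(ISS))
  step 2: ISS(SI(ISS))
  step 3: SS(SI(ISS))
  step 4: SS(SI(SS))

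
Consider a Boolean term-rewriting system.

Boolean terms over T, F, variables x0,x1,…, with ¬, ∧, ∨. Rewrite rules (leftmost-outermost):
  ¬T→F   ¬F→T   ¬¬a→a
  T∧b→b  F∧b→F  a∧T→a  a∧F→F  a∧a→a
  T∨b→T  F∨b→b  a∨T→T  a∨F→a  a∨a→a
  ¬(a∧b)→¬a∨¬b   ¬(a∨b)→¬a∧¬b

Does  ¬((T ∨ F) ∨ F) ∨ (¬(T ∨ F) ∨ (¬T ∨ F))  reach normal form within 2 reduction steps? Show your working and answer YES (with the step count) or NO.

Answer: NO — after 2 steps the term is ((¬T ∧ ¬F) ∧ ¬F) ∨ (¬(T ∨ F) ∨ (¬T ∨ F)), not yet normal

Derivation:
  start: ¬((T ∨ F) ∨ F) ∨ (¬(T ∨ F) ∨ (¬T ∨ F))
  [1] (¬(T ∨ F) ∧ ¬F) ∨ (¬(T ∨ F) ∨ (¬T ∨ F))
  [2] ((¬T ∧ ¬F) ∧ ¬F) ∨ (¬(T ∨ F) ∨ (¬T ∨ F))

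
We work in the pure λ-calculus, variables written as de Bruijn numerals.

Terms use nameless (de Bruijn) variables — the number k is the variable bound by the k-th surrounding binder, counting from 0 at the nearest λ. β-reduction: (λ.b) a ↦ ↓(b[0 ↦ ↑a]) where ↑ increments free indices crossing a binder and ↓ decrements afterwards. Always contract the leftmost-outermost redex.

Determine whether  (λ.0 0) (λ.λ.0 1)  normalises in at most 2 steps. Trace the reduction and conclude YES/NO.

  start: (λ.0 0) (λ.λ.0 1)
  [1] (λ.λ.0 1) (λ.λ.0 1)
  [2] λ.0 (λ.λ.0 1)

Answer: YES — reaches normal form λ.0 (λ.λ.0 1) in 2 ≤ 2 steps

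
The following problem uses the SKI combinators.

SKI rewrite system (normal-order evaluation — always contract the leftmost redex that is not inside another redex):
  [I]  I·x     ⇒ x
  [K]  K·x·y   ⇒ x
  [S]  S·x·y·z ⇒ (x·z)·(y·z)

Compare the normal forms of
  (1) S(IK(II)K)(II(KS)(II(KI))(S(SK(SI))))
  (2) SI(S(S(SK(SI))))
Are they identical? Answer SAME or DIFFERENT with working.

Term A:
  start: S(IK(II)K)(II(KS)(II(KI))(S(SK(SI))))
  →1  S(K(II)K)(II(KS)(II(KI))(S(SK(SI))))
  →2  S(II)(II(KS)(II(KI))(S(SK(SI))))
  →3  SI(II(KS)(II(KI))(S(SK(SI))))
  →4  SI(I(KS)(II(KI))(S(SK(SI))))
  →5  SI(KS(II(KI))(S(SK(SI))))
  →6  SI(S(S(SK(SI))))

Term B:
  start: SI(S(S(SK(SI))))

Answer: SAME — A ⇓ SI(S(S(SK(SI)))), B ⇓ SI(S(S(SK(SI))))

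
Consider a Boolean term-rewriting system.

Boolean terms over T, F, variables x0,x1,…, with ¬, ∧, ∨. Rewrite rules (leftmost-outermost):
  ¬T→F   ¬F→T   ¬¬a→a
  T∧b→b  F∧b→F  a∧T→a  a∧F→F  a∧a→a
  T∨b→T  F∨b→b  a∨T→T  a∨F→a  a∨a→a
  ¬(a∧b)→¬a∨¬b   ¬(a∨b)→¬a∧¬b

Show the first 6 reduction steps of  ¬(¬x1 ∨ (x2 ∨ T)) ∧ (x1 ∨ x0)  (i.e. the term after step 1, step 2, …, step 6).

  start: ¬(¬x1 ∨ (x2 ∨ T)) ∧ (x1 ∨ x0)
  [1] (¬¬x1 ∧ ¬(x2 ∨ T)) ∧ (x1 ∨ x0)
  [2] (x1 ∧ ¬(x2 ∨ T)) ∧ (x1 ∨ x0)
  [3] (x1 ∧ (¬x2 ∧ ¬T)) ∧ (x1 ∨ x0)
  [4] (x1 ∧ (¬x2 ∧ F)) ∧ (x1 ∨ x0)
  [5] (x1 ∧ F) ∧ (x1 ∨ x0)
  [6] F ∧ (x1 ∨ x0)

Answer: after 6 steps: F ∧ (x1 ∨ x0)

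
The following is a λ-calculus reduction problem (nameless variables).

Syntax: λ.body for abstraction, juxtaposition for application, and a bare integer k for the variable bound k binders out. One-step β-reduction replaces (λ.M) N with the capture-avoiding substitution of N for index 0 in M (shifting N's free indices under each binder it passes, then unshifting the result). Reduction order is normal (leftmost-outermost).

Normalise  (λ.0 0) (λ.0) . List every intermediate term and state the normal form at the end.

  start: (λ.0 0) (λ.0)
  [1] (λ.0) (λ.0)
  [2] λ.0

Answer: normal form = λ.0  (in 2 steps)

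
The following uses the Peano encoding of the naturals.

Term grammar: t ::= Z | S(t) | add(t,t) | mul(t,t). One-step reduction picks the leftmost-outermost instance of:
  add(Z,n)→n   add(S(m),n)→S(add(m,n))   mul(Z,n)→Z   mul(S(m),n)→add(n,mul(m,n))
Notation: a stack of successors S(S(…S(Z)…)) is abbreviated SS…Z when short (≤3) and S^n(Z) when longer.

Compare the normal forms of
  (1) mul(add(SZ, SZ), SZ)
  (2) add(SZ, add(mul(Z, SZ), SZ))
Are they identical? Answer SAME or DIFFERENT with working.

Term A:
  start: mul(add(SZ, SZ), SZ)
  [1] mul(S(add(Z, SZ)), SZ)
  [2] add(SZ, mul(add(Z, SZ), SZ))
  [3] S(add(Z, mul(add(Z, SZ), SZ)))
  [4] S(mul(add(Z, SZ), SZ))
  [5] S(mul(SZ, SZ))
  [6] S(add(SZ, mul(Z, SZ)))
  [7] S(S(add(Z, mul(Z, SZ))))
  [8] S(S(mul(Z, SZ)))
  [9] SSZ

Term B:
  start: add(SZ, add(mul(Z, SZ), SZ))
  [1] S(add(Z, add(mul(Z, SZ), SZ)))
  [2] S(add(mul(Z, SZ), SZ))
  [3] S(add(Z, SZ))
  [4] SSZ

Answer: SAME — A ⇓ SSZ, B ⇓ SSZ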